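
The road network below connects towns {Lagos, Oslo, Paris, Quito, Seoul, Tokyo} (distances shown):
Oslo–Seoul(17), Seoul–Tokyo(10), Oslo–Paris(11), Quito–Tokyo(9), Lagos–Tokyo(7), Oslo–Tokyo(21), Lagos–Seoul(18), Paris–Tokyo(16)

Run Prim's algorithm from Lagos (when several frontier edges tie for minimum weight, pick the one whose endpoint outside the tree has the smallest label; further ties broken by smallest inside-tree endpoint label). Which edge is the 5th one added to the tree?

Grow the tree from Lagos using Prim:
Step 1: cheapest edge leaving the tree is Lagos–Tokyo (7); add Tokyo.
Step 2: cheapest edge leaving the tree is Quito–Tokyo (9); add Quito.
Step 3: cheapest edge leaving the tree is Seoul–Tokyo (10); add Seoul.
Step 4: cheapest edge leaving the tree is Paris–Tokyo (16); add Paris.
Step 5: cheapest edge leaving the tree is Oslo–Paris (11); add Oslo.
The 5th edge added is Oslo–Paris.

Oslo-Paris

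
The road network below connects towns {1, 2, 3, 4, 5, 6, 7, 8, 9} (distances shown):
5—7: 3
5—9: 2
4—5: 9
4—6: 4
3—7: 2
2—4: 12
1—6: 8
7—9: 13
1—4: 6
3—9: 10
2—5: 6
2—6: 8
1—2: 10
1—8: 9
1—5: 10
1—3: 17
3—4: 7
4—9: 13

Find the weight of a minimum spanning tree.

39

Sort edges by weight, then run Kruskal:
3—7 (2): add — endpoints in different components.
5—9 (2): add — endpoints in different components.
5—7 (3): add — endpoints in different components.
4—6 (4): add — endpoints in different components.
1—4 (6): add — endpoints in different components.
2—5 (6): add — endpoints in different components.
3—4 (7): add — endpoints in different components.
1—6 (8): skip — 1 and 6 already connected.
2—6 (8): skip — 2 and 6 already connected.
1—8 (9): add — endpoints in different components.
MST edges: 3—7, 5—9, 5—7, 4—6, 1—4, 2—5, 3—4, 1—8; total weight 2+2+3+4+6+6+7+9 = 39.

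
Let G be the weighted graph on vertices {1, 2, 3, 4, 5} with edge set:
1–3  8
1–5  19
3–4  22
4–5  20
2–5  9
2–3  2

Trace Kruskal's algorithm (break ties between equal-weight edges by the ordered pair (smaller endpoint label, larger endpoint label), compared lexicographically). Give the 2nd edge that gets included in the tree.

1-3

Kruskal: consider edges lightest-first.
2–3 (2): add — endpoints in different components.
1–3 (8): add — endpoints in different components.
2–5 (9): add — endpoints in different components.
1–5 (19): skip — 1 and 5 already connected.
4–5 (20): add — endpoints in different components.
The 2nd edge added is 1–3.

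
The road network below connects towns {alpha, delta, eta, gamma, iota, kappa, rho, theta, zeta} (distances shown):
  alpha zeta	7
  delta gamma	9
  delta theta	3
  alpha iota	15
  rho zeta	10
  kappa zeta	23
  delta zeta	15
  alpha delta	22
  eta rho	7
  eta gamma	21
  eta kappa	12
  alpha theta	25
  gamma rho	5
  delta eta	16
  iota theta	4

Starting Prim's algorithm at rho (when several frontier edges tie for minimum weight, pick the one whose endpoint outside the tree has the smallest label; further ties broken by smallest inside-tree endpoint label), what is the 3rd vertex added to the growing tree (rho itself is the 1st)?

Prim, starting at rho.
Step 1: cheapest edge leaving the tree is gamma rho (5); add gamma.
Step 2: cheapest edge leaving the tree is eta rho (7); add eta.
Step 3: cheapest edge leaving the tree is delta gamma (9); add delta.
Step 4: cheapest edge leaving the tree is delta theta (3); add theta.
Step 5: cheapest edge leaving the tree is iota theta (4); add iota.
Step 6: cheapest edge leaving the tree is rho zeta (10); add zeta.
Step 7: cheapest edge leaving the tree is alpha zeta (7); add alpha.
Step 8: cheapest edge leaving the tree is eta kappa (12); add kappa.
Vertex order: rho, gamma, eta, delta, theta, iota, zeta, alpha, kappa. The 3rd vertex is eta.

eta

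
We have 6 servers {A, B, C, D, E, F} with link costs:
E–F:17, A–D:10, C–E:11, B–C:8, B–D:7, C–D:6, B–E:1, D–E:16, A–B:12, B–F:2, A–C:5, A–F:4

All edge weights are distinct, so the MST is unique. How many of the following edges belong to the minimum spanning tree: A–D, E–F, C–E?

0

Sort edges by weight, then run Kruskal:
B–E (1): add. Components now {A} {B,E} {C} {D} {F}
B–F (2): add. Components now {A} {B,E,F} {C} {D}
A–F (4): add. Components now {A,B,E,F} {C} {D}
A–C (5): add. Components now {A,B,C,E,F} {D}
C–D (6): add. Components now {A,B,C,D,E,F}
MST edge set: {B–E, B–F, A–F, A–C, C–D}.
Of the listed edges, {} are in the MST → 0.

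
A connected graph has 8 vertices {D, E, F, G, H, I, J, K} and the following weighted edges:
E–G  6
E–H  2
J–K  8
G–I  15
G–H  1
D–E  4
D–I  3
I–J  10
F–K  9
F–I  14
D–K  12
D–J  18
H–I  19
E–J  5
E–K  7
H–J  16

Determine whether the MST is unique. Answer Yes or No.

Yes

Kruskal's algorithm — process edges by increasing weight (ties by edge label):
G–H (1): add — endpoints in different components.
E–H (2): add — endpoints in different components.
D–I (3): add — endpoints in different components.
D–E (4): add — endpoints in different components.
E–J (5): add — endpoints in different components.
E–G (6): skip — E and G already connected.
E–K (7): add — endpoints in different components.
J–K (8): skip — J and K already connected.
F–K (9): add — endpoints in different components.
Every non-tree edge has weight strictly greater than the heaviest edge on the tree path between its endpoints, so the MST is unique.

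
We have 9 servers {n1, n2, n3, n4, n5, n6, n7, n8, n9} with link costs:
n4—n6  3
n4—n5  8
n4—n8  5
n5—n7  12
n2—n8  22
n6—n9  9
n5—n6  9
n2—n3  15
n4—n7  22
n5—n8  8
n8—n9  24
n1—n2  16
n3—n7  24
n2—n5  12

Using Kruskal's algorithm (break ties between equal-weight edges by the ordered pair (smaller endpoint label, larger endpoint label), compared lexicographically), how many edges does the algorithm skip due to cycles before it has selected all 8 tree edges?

2

Kruskal's algorithm — process edges by increasing weight (ties by edge label):
n4—n6 (3): add — endpoints in different components.
n4—n8 (5): add — endpoints in different components.
n4—n5 (8): add — endpoints in different components.
n5—n8 (8): skip — n8 and n5 already connected.
n5—n6 (9): skip — n5 and n6 already connected.
n6—n9 (9): add — endpoints in different components.
n2—n5 (12): add — endpoints in different components.
n5—n7 (12): add — endpoints in different components.
n2—n3 (15): add — endpoints in different components.
n1—n2 (16): add — endpoints in different components.
Edges rejected before the tree was complete: 2.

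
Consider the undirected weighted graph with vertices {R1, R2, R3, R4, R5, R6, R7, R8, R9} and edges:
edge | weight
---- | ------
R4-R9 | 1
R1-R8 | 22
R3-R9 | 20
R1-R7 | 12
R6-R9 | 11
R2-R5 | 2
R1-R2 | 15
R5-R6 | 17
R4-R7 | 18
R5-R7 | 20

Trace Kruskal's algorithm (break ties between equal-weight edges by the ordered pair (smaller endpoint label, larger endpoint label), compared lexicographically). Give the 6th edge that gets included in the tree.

R5-R6

Kruskal's algorithm — process edges by increasing weight (ties by edge label):
R4-R9 (1): add — endpoints in different components.
R2-R5 (2): add — endpoints in different components.
R6-R9 (11): add — endpoints in different components.
R1-R7 (12): add — endpoints in different components.
R1-R2 (15): add — endpoints in different components.
R5-R6 (17): add — endpoints in different components.
R4-R7 (18): skip — R7 and R4 already connected.
R3-R9 (20): add — endpoints in different components.
R5-R7 (20): skip — R5 and R7 already connected.
R1-R8 (22): add — endpoints in different components.
The 6th edge added is R5-R6.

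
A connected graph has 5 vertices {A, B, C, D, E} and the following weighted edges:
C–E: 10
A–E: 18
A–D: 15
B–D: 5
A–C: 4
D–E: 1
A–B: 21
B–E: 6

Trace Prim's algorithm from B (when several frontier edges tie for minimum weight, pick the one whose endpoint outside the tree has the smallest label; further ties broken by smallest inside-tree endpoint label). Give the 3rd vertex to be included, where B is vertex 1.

E

Grow the tree from B using Prim:
Step 1: cheapest edge leaving the tree is B–D (5); add D.
Step 2: cheapest edge leaving the tree is D–E (1); add E.
Step 3: cheapest edge leaving the tree is C–E (10); add C.
Step 4: cheapest edge leaving the tree is A–C (4); add A.
Vertex order: B, D, E, C, A. The 3rd vertex is E.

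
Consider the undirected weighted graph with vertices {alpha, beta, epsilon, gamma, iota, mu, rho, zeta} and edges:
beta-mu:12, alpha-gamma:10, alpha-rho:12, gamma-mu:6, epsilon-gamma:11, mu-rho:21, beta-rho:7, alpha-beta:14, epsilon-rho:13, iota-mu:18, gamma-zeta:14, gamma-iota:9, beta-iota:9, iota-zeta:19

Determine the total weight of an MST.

66

Grow the tree from alpha using Prim:
Step 1: cheapest edge leaving the tree is alpha-gamma (10); add gamma.
Step 2: cheapest edge leaving the tree is gamma-mu (6); add mu.
Step 3: cheapest edge leaving the tree is gamma-iota (9); add iota.
Step 4: cheapest edge leaving the tree is beta-iota (9); add beta.
Step 5: cheapest edge leaving the tree is beta-rho (7); add rho.
Step 6: cheapest edge leaving the tree is epsilon-gamma (11); add epsilon.
Step 7: cheapest edge leaving the tree is gamma-zeta (14); add zeta.
MST edges: alpha-gamma, gamma-mu, gamma-iota, beta-iota, beta-rho, epsilon-gamma, gamma-zeta; total weight 10+6+9+9+7+11+14 = 66.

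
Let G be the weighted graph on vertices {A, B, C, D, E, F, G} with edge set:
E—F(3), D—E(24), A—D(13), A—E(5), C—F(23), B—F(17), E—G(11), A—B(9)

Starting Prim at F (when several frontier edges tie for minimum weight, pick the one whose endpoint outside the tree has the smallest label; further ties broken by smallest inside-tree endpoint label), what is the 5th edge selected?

Prim, starting at F.
Step 1: cheapest edge leaving the tree is E—F (3); add E.
Step 2: cheapest edge leaving the tree is A—E (5); add A.
Step 3: cheapest edge leaving the tree is A—B (9); add B.
Step 4: cheapest edge leaving the tree is E—G (11); add G.
Step 5: cheapest edge leaving the tree is A—D (13); add D.
Step 6: cheapest edge leaving the tree is C—F (23); add C.
The 5th edge added is A—D.

A-D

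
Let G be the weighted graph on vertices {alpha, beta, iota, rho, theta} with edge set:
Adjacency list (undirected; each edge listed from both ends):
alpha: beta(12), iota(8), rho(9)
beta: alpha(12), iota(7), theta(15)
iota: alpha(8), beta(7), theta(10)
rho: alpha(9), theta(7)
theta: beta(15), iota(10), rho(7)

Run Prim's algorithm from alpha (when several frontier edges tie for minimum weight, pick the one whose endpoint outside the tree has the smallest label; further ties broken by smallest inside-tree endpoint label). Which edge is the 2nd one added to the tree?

Prim, starting at alpha.
Step 1: frontier [alpha—iota 8, alpha—rho 9, alpha—beta 12] → take alpha—iota (8); add iota.
Step 2: frontier [alpha—rho 9, alpha—beta 12, beta—iota 7, iota—theta 10] → take beta—iota (7); add beta.
Step 3: frontier [alpha—rho 9, beta—theta 15, iota—theta 10] → take alpha—rho (9); add rho.
Step 4: frontier [beta—theta 15, iota—theta 10, rho—theta 7] → take rho—theta (7); add theta.
The 2nd edge added is beta—iota.

beta-iota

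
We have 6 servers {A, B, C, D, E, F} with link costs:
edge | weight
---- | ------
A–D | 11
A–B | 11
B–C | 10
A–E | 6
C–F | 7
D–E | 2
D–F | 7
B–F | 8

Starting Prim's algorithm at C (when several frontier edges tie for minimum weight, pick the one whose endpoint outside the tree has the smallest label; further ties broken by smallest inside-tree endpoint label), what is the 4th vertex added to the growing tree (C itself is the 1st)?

Prim, starting at C.
Step 1: frontier [C–F 7, B–C 10] → take C–F (7); add F.
Step 2: frontier [B–C 10, D–F 7, B–F 8] → take D–F (7); add D.
Step 3: frontier [B–C 10, D–E 2, A–D 11, B–F 8] → take D–E (2); add E.
Step 4: frontier [B–C 10, A–D 11, A–E 6, B–F 8] → take A–E (6); add A.
Step 5: frontier [A–B 11, B–C 10, B–F 8] → take B–F (8); add B.
Vertex order: C, F, D, E, A, B. The 4th vertex is E.

E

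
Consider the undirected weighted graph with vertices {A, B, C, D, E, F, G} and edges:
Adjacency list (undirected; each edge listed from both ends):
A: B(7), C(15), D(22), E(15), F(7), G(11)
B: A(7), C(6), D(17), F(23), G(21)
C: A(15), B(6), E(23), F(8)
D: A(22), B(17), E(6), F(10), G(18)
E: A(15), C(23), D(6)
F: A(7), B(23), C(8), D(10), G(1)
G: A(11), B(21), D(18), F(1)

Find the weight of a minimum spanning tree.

Sort edges by weight, then run Kruskal:
F-G (1): add — endpoints in different components.
B-C (6): add — endpoints in different components.
D-E (6): add — endpoints in different components.
A-B (7): add — endpoints in different components.
A-F (7): add — endpoints in different components.
C-F (8): skip — C and F already connected.
D-F (10): add — endpoints in different components.
MST edges: F-G, B-C, D-E, A-B, A-F, D-F; total weight 1+6+6+7+7+10 = 37.

37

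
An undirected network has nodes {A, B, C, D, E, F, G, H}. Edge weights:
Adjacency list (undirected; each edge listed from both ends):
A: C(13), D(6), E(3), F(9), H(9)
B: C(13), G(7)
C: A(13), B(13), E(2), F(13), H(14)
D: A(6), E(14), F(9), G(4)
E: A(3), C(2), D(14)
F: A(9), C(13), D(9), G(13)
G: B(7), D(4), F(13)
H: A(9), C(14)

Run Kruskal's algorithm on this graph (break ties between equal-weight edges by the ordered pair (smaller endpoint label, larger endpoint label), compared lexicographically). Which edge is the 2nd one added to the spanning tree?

A-E

Sort edges by weight, then run Kruskal:
C–E (2): add — endpoints in different components.
A–E (3): add — endpoints in different components.
D–G (4): add — endpoints in different components.
A–D (6): add — endpoints in different components.
B–G (7): add — endpoints in different components.
A–F (9): add — endpoints in different components.
A–H (9): add — endpoints in different components.
The 2nd edge added is A–E.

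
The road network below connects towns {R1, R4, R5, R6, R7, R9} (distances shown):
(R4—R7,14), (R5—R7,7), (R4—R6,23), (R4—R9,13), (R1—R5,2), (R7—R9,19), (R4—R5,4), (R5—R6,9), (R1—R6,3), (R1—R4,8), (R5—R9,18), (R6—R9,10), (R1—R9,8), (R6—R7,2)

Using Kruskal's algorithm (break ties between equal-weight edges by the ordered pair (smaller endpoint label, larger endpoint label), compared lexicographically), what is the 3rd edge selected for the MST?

Kruskal's algorithm — process edges by increasing weight (ties by edge label):
R1—R5 (2): add. Components now {R1,R5} {R7} {R9} {R4} {R6}
R6—R7 (2): add. Components now {R1,R5} {R6,R7} {R9} {R4}
R1—R6 (3): add. Components now {R1,R5,R6,R7} {R9} {R4}
R4—R5 (4): add. Components now {R1,R4,R5,R6,R7} {R9}
R5—R7 (7): skip — R5 and R7 already connected.
R1—R4 (8): skip — R1 and R4 already connected.
R1—R9 (8): add. Components now {R1,R4,R5,R6,R7,R9}
The 3rd edge added is R1—R6.

R1-R6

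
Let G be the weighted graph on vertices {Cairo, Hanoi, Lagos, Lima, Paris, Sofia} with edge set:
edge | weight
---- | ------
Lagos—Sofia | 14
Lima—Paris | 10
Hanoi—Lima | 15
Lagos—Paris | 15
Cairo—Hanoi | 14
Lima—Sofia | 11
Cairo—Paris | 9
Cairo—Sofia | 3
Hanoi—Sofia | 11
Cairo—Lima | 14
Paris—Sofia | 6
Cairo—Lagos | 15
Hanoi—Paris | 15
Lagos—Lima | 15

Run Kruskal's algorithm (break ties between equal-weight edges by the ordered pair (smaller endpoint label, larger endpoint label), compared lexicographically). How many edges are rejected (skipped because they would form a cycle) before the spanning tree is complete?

Sort edges by weight, then run Kruskal:
Cairo—Sofia (3): add — endpoints in different components.
Paris—Sofia (6): add — endpoints in different components.
Cairo—Paris (9): skip — Cairo and Paris already connected.
Lima—Paris (10): add — endpoints in different components.
Hanoi—Sofia (11): add — endpoints in different components.
Lima—Sofia (11): skip — Lima and Sofia already connected.
Cairo—Hanoi (14): skip — Hanoi and Cairo already connected.
Cairo—Lima (14): skip — Lima and Cairo already connected.
Lagos—Sofia (14): add — endpoints in different components.
Edges rejected before the tree was complete: 4.

4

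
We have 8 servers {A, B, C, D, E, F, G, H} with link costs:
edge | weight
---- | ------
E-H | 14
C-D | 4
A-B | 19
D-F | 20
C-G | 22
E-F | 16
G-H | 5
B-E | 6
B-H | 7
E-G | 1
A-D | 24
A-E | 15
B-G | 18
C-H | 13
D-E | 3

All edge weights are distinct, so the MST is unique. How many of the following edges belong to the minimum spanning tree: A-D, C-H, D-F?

Sort edges by weight, then run Kruskal:
E-G (1): add — endpoints in different components.
D-E (3): add — endpoints in different components.
C-D (4): add — endpoints in different components.
G-H (5): add — endpoints in different components.
B-E (6): add — endpoints in different components.
B-H (7): skip — B and H already connected.
C-H (13): skip — C and H already connected.
E-H (14): skip — E and H already connected.
A-E (15): add — endpoints in different components.
E-F (16): add — endpoints in different components.
MST edge set: {E-G, D-E, C-D, G-H, B-E, A-E, E-F}.
Of the listed edges, {} are in the MST → 0.

0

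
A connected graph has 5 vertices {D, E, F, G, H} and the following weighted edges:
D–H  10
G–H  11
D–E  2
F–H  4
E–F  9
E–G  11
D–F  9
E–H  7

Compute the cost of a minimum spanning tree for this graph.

24

Prim's algorithm from G:
Step 1: frontier [E–G 11, G–H 11] → take E–G (11); add E.
Step 2: frontier [D–E 2, E–H 7, E–F 9, G–H 11] → take D–E (2); add D.
Step 3: frontier [D–F 9, D–H 10, E–H 7, E–F 9, G–H 11] → take E–H (7); add H.
Step 4: frontier [D–F 9, E–F 9, F–H 4] → take F–H (4); add F.
MST edges: E–G, D–E, E–H, F–H; total weight 11+2+7+4 = 24.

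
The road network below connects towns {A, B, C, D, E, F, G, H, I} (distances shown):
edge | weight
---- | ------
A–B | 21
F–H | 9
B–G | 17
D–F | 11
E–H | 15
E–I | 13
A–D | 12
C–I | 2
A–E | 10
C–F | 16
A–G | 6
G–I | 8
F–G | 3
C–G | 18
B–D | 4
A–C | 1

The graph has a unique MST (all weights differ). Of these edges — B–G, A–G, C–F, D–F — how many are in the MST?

2

Kruskal: consider edges lightest-first.
A–C (1): add — endpoints in different components.
C–I (2): add — endpoints in different components.
F–G (3): add — endpoints in different components.
B–D (4): add — endpoints in different components.
A–G (6): add — endpoints in different components.
G–I (8): skip — G and I already connected.
F–H (9): add — endpoints in different components.
A–E (10): add — endpoints in different components.
D–F (11): add — endpoints in different components.
MST edge set: {A–C, C–I, F–G, B–D, A–G, F–H, A–E, D–F}.
Of the listed edges, {A–G, D–F} are in the MST → 2.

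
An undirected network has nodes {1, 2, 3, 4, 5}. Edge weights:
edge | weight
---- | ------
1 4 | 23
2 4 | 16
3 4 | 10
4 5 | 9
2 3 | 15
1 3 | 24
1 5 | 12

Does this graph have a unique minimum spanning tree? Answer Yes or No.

Yes

Kruskal's algorithm — process edges by increasing weight (ties by edge label):
4 5 (9): add. Components now {1} {2} {3} {4,5}
3 4 (10): add. Components now {1} {2} {3,4,5}
1 5 (12): add. Components now {1,3,4,5} {2}
2 3 (15): add. Components now {1,2,3,4,5}
Every non-tree edge has weight strictly greater than the heaviest edge on the tree path between its endpoints, so the MST is unique.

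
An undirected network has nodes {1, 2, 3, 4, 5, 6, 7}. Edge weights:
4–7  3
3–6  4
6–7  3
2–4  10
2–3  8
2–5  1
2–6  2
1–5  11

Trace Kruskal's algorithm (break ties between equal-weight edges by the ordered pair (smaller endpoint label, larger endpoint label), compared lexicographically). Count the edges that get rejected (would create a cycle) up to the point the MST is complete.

Kruskal: consider edges lightest-first.
2–5 (1): add — endpoints in different components.
2–6 (2): add — endpoints in different components.
4–7 (3): add — endpoints in different components.
6–7 (3): add — endpoints in different components.
3–6 (4): add — endpoints in different components.
2–3 (8): skip — 2 and 3 already connected.
2–4 (10): skip — 2 and 4 already connected.
1–5 (11): add — endpoints in different components.
Edges rejected before the tree was complete: 2.

2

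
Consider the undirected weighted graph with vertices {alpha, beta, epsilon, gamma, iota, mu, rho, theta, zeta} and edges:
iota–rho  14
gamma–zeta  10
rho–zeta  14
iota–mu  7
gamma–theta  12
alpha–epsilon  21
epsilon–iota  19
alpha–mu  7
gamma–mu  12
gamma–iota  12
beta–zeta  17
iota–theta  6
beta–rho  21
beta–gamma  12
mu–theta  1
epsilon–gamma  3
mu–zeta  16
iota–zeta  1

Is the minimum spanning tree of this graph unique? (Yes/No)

No

Kruskal: consider edges lightest-first.
iota–zeta (1): add — endpoints in different components.
mu–theta (1): add — endpoints in different components.
epsilon–gamma (3): add — endpoints in different components.
iota–theta (6): add — endpoints in different components.
alpha–mu (7): add — endpoints in different components.
iota–mu (7): skip — mu and iota already connected.
gamma–zeta (10): add — endpoints in different components.
beta–gamma (12): add — endpoints in different components.
gamma–iota (12): skip — gamma and iota already connected.
gamma–mu (12): skip — mu and gamma already connected.
gamma–theta (12): skip — gamma and theta already connected.
iota–rho (14): add — endpoints in different components.
Non-tree edge rho–zeta has weight 14, equal to the heaviest edge on its tree cycle — swapping gives another MST of the same weight. Not unique.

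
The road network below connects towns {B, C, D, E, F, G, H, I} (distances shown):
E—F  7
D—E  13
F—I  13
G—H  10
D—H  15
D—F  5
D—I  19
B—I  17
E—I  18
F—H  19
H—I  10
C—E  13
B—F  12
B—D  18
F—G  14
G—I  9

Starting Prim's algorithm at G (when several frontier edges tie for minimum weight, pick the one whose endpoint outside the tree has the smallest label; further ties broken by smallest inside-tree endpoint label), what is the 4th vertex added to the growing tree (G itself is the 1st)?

F

Prim, starting at G.
Step 1: cheapest edge leaving the tree is G—I (9); add I.
Step 2: cheapest edge leaving the tree is G—H (10); add H.
Step 3: cheapest edge leaving the tree is F—I (13); add F.
Step 4: cheapest edge leaving the tree is D—F (5); add D.
Step 5: cheapest edge leaving the tree is E—F (7); add E.
Step 6: cheapest edge leaving the tree is B—F (12); add B.
Step 7: cheapest edge leaving the tree is C—E (13); add C.
Vertex order: G, I, H, F, D, E, B, C. The 4th vertex is F.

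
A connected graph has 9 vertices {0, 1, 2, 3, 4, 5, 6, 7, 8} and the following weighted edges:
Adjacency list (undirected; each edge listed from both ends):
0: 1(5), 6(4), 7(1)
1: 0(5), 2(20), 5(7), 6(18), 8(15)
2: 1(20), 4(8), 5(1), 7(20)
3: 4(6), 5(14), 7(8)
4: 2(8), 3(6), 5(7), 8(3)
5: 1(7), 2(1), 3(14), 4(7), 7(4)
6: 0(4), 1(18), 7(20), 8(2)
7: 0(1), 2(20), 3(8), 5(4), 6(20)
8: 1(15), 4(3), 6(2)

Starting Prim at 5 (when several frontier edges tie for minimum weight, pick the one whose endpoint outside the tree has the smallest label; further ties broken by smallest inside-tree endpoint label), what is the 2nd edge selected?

5-7

Prim, starting at 5.
Step 1: cheapest edge leaving the tree is 2-5 (1); add 2.
Step 2: cheapest edge leaving the tree is 5-7 (4); add 7.
Step 3: cheapest edge leaving the tree is 0-7 (1); add 0.
Step 4: cheapest edge leaving the tree is 0-6 (4); add 6.
Step 5: cheapest edge leaving the tree is 6-8 (2); add 8.
Step 6: cheapest edge leaving the tree is 4-8 (3); add 4.
Step 7: cheapest edge leaving the tree is 0-1 (5); add 1.
Step 8: cheapest edge leaving the tree is 3-4 (6); add 3.
The 2nd edge added is 5-7.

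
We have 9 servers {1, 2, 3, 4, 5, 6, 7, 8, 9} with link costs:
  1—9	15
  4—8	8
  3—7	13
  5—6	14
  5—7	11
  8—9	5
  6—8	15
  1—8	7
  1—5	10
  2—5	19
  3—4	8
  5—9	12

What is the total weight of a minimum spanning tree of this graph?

82

Sort edges by weight, then run Kruskal:
8—9 (5): add — endpoints in different components.
1—8 (7): add — endpoints in different components.
3—4 (8): add — endpoints in different components.
4—8 (8): add — endpoints in different components.
1—5 (10): add — endpoints in different components.
5—7 (11): add — endpoints in different components.
5—9 (12): skip — 5 and 9 already connected.
3—7 (13): skip — 3 and 7 already connected.
5—6 (14): add — endpoints in different components.
1—9 (15): skip — 1 and 9 already connected.
6—8 (15): skip — 6 and 8 already connected.
2—5 (19): add — endpoints in different components.
MST edges: 8—9, 1—8, 3—4, 4—8, 1—5, 5—7, 5—6, 2—5; total weight 5+7+8+8+10+11+14+19 = 82.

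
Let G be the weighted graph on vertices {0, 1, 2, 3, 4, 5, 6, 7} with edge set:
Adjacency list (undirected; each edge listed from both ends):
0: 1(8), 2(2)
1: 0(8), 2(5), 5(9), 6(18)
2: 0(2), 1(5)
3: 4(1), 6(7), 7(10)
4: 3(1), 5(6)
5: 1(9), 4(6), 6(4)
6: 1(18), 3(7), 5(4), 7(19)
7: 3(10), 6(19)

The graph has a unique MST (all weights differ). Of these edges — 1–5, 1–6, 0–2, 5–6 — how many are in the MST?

3

Kruskal's algorithm — process edges by increasing weight (ties by edge label):
3–4 (1): add — endpoints in different components.
0–2 (2): add — endpoints in different components.
5–6 (4): add — endpoints in different components.
1–2 (5): add — endpoints in different components.
4–5 (6): add — endpoints in different components.
3–6 (7): skip — 3 and 6 already connected.
0–1 (8): skip — 0 and 1 already connected.
1–5 (9): add — endpoints in different components.
3–7 (10): add — endpoints in different components.
MST edge set: {3–4, 0–2, 5–6, 1–2, 4–5, 1–5, 3–7}.
Of the listed edges, {1–5, 0–2, 5–6} are in the MST → 3.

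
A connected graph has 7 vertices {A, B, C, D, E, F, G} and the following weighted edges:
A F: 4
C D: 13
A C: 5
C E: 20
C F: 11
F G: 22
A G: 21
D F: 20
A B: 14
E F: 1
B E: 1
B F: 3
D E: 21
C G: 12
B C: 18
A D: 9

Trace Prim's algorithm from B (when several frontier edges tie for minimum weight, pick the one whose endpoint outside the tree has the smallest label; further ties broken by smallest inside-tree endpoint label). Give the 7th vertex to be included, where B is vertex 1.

G

Prim's algorithm from B:
Step 1: cheapest edge leaving the tree is B E (1); add E.
Step 2: cheapest edge leaving the tree is E F (1); add F.
Step 3: cheapest edge leaving the tree is A F (4); add A.
Step 4: cheapest edge leaving the tree is A C (5); add C.
Step 5: cheapest edge leaving the tree is A D (9); add D.
Step 6: cheapest edge leaving the tree is C G (12); add G.
Vertex order: B, E, F, A, C, D, G. The 7th vertex is G.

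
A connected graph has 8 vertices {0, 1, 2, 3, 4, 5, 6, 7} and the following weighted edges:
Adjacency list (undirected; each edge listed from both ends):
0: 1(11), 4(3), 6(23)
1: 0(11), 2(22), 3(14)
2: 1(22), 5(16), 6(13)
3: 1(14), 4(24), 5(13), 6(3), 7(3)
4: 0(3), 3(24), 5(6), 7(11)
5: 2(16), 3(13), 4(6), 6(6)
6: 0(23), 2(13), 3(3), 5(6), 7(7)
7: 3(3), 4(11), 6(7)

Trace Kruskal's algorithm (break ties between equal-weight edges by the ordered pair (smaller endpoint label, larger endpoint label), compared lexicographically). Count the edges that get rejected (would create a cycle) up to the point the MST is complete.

2

Kruskal's algorithm — process edges by increasing weight (ties by edge label):
0—4 (3): add — endpoints in different components.
3—6 (3): add — endpoints in different components.
3—7 (3): add — endpoints in different components.
4—5 (6): add — endpoints in different components.
5—6 (6): add — endpoints in different components.
6—7 (7): skip — 6 and 7 already connected.
0—1 (11): add — endpoints in different components.
4—7 (11): skip — 4 and 7 already connected.
2—6 (13): add — endpoints in different components.
Edges rejected before the tree was complete: 2.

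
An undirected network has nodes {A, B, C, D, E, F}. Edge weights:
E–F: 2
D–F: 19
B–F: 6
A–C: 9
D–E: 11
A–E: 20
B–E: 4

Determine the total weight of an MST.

Prim, starting at D.
Step 1: cheapest edge leaving the tree is D–E (11); add E.
Step 2: cheapest edge leaving the tree is E–F (2); add F.
Step 3: cheapest edge leaving the tree is B–E (4); add B.
Step 4: cheapest edge leaving the tree is A–E (20); add A.
Step 5: cheapest edge leaving the tree is A–C (9); add C.
MST edges: D–E, E–F, B–E, A–E, A–C; total weight 11+2+4+20+9 = 46.

46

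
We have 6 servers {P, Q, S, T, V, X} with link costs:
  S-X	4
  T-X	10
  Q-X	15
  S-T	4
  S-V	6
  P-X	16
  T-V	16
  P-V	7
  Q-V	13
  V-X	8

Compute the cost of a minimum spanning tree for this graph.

34

Kruskal's algorithm — process edges by increasing weight (ties by edge label):
S-T (4): add — endpoints in different components.
S-X (4): add — endpoints in different components.
S-V (6): add — endpoints in different components.
P-V (7): add — endpoints in different components.
V-X (8): skip — X and V already connected.
T-X (10): skip — T and X already connected.
Q-V (13): add — endpoints in different components.
MST edges: S-T, S-X, S-V, P-V, Q-V; total weight 4+4+6+7+13 = 34.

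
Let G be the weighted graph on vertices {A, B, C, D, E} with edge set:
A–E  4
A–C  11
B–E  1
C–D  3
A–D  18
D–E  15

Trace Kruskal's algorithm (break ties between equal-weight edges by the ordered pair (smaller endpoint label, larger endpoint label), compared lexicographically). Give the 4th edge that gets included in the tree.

Sort edges by weight, then run Kruskal:
B–E (1): add — endpoints in different components.
C–D (3): add — endpoints in different components.
A–E (4): add — endpoints in different components.
A–C (11): add — endpoints in different components.
The 4th edge added is A–C.

A-C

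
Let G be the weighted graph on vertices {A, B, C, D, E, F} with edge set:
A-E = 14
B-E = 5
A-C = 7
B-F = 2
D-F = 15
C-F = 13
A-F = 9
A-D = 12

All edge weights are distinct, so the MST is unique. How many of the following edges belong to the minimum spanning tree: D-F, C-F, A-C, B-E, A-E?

Sort edges by weight, then run Kruskal:
B-F (2): add — endpoints in different components.
B-E (5): add — endpoints in different components.
A-C (7): add — endpoints in different components.
A-F (9): add — endpoints in different components.
A-D (12): add — endpoints in different components.
MST edge set: {B-F, B-E, A-C, A-F, A-D}.
Of the listed edges, {A-C, B-E} are in the MST → 2.

2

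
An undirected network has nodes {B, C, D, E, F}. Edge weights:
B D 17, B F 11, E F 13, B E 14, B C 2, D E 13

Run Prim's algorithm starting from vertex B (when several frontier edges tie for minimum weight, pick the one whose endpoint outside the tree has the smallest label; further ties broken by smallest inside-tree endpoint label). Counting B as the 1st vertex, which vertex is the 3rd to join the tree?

Grow the tree from B using Prim:
Step 1: cheapest edge leaving the tree is B C (2); add C.
Step 2: cheapest edge leaving the tree is B F (11); add F.
Step 3: cheapest edge leaving the tree is E F (13); add E.
Step 4: cheapest edge leaving the tree is D E (13); add D.
Vertex order: B, C, F, E, D. The 3rd vertex is F.

F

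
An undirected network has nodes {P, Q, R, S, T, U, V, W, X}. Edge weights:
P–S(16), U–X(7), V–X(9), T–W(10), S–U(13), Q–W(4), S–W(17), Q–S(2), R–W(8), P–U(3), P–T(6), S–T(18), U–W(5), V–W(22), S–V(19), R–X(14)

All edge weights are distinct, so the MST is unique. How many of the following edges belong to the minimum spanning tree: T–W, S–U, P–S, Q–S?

1

Sort edges by weight, then run Kruskal:
Q–S (2): add — endpoints in different components.
P–U (3): add — endpoints in different components.
Q–W (4): add — endpoints in different components.
U–W (5): add — endpoints in different components.
P–T (6): add — endpoints in different components.
U–X (7): add — endpoints in different components.
R–W (8): add — endpoints in different components.
V–X (9): add — endpoints in different components.
MST edge set: {Q–S, P–U, Q–W, U–W, P–T, U–X, R–W, V–X}.
Of the listed edges, {Q–S} are in the MST → 1.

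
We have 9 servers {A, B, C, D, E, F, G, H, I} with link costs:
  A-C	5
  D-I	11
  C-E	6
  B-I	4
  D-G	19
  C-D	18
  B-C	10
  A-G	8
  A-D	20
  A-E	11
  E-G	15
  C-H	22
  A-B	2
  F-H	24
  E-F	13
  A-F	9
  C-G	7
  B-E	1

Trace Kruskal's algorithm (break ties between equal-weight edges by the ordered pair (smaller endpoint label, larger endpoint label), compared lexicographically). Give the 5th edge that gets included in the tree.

Kruskal: consider edges lightest-first.
B-E (1): add — endpoints in different components.
A-B (2): add — endpoints in different components.
B-I (4): add — endpoints in different components.
A-C (5): add — endpoints in different components.
C-E (6): skip — C and E already connected.
C-G (7): add — endpoints in different components.
A-G (8): skip — A and G already connected.
A-F (9): add — endpoints in different components.
B-C (10): skip — B and C already connected.
A-E (11): skip — A and E already connected.
D-I (11): add — endpoints in different components.
E-F (13): skip — E and F already connected.
E-G (15): skip — E and G already connected.
C-D (18): skip — C and D already connected.
D-G (19): skip — D and G already connected.
A-D (20): skip — A and D already connected.
C-H (22): add — endpoints in different components.
The 5th edge added is C-G.

C-G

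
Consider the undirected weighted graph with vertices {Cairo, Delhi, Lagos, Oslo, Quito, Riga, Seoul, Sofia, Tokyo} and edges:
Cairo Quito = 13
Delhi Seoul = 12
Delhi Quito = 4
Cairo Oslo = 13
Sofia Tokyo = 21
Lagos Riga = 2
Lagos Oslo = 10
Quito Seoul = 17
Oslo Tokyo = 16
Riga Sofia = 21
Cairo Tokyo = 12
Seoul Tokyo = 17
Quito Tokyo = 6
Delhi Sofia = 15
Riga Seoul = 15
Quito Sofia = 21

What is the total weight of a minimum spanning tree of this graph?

Prim, starting at Sofia.
Step 1: cheapest edge leaving the tree is Delhi Sofia (15); add Delhi.
Step 2: cheapest edge leaving the tree is Delhi Quito (4); add Quito.
Step 3: cheapest edge leaving the tree is Quito Tokyo (6); add Tokyo.
Step 4: cheapest edge leaving the tree is Cairo Tokyo (12); add Cairo.
Step 5: cheapest edge leaving the tree is Delhi Seoul (12); add Seoul.
Step 6: cheapest edge leaving the tree is Cairo Oslo (13); add Oslo.
Step 7: cheapest edge leaving the tree is Lagos Oslo (10); add Lagos.
Step 8: cheapest edge leaving the tree is Lagos Riga (2); add Riga.
MST edges: Delhi Sofia, Delhi Quito, Quito Tokyo, Cairo Tokyo, Delhi Seoul, Cairo Oslo, Lagos Oslo, Lagos Riga; total weight 15+4+6+12+12+13+10+2 = 74.

74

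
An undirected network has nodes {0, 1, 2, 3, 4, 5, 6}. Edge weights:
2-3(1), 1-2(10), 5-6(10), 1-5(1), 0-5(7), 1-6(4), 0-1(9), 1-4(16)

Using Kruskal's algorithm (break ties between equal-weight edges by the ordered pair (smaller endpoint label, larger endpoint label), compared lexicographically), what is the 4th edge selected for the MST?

0-5

Sort edges by weight, then run Kruskal:
1-5 (1): add — endpoints in different components.
2-3 (1): add — endpoints in different components.
1-6 (4): add — endpoints in different components.
0-5 (7): add — endpoints in different components.
0-1 (9): skip — 0 and 1 already connected.
1-2 (10): add — endpoints in different components.
5-6 (10): skip — 5 and 6 already connected.
1-4 (16): add — endpoints in different components.
The 4th edge added is 0-5.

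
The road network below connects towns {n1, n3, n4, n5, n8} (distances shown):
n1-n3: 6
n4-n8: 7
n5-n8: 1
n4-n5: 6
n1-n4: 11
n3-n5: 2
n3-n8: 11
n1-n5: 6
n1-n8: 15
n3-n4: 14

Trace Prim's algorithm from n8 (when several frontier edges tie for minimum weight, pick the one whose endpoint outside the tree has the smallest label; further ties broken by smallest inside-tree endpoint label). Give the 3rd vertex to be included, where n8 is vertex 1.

Prim's algorithm from n8:
Step 1: cheapest edge leaving the tree is n5-n8 (1); add n5.
Step 2: cheapest edge leaving the tree is n3-n5 (2); add n3.
Step 3: cheapest edge leaving the tree is n1-n3 (6); add n1.
Step 4: cheapest edge leaving the tree is n4-n5 (6); add n4.
Vertex order: n8, n5, n3, n1, n4. The 3rd vertex is n3.

n3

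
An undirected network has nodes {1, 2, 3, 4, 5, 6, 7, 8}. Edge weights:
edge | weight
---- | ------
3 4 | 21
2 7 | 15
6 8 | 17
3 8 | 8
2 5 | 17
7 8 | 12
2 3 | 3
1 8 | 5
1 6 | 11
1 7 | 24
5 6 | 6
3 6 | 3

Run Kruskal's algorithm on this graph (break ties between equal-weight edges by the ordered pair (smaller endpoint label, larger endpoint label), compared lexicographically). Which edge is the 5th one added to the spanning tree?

3-8

Sort edges by weight, then run Kruskal:
2 3 (3): add — endpoints in different components.
3 6 (3): add — endpoints in different components.
1 8 (5): add — endpoints in different components.
5 6 (6): add — endpoints in different components.
3 8 (8): add — endpoints in different components.
1 6 (11): skip — 1 and 6 already connected.
7 8 (12): add — endpoints in different components.
2 7 (15): skip — 2 and 7 already connected.
2 5 (17): skip — 2 and 5 already connected.
6 8 (17): skip — 6 and 8 already connected.
3 4 (21): add — endpoints in different components.
The 5th edge added is 3 8.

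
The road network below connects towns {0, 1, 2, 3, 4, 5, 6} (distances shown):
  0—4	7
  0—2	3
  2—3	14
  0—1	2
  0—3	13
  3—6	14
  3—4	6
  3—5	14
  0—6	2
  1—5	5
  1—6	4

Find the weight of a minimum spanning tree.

Sort edges by weight, then run Kruskal:
0—1 (2): add. Components now {0,1} {2} {3} {4} {5} {6}
0—6 (2): add. Components now {0,1,6} {2} {3} {4} {5}
0—2 (3): add. Components now {0,1,2,6} {3} {4} {5}
1—6 (4): skip — 1 and 6 already connected.
1—5 (5): add. Components now {0,1,2,5,6} {3} {4}
3—4 (6): add. Components now {0,1,2,5,6} {3,4}
0—4 (7): add. Components now {0,1,2,3,4,5,6}
MST edges: 0—1, 0—6, 0—2, 1—5, 3—4, 0—4; total weight 2+2+3+5+6+7 = 25.

25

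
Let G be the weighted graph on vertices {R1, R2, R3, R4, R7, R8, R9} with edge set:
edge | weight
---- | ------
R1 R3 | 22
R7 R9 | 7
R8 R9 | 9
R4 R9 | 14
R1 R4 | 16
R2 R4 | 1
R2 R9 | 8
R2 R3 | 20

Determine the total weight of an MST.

Prim's algorithm from R2:
Step 1: cheapest edge leaving the tree is R2 R4 (1); add R4.
Step 2: cheapest edge leaving the tree is R2 R9 (8); add R9.
Step 3: cheapest edge leaving the tree is R7 R9 (7); add R7.
Step 4: cheapest edge leaving the tree is R8 R9 (9); add R8.
Step 5: cheapest edge leaving the tree is R1 R4 (16); add R1.
Step 6: cheapest edge leaving the tree is R2 R3 (20); add R3.
MST edges: R2 R4, R2 R9, R7 R9, R8 R9, R1 R4, R2 R3; total weight 1+8+7+9+16+20 = 61.

61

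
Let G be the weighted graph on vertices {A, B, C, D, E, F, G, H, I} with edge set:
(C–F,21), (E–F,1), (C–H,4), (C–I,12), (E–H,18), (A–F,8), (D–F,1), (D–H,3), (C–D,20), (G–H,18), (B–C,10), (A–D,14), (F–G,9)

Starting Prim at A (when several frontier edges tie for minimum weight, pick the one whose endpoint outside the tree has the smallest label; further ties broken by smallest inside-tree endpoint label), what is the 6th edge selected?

Grow the tree from A using Prim:
Step 1: frontier [A–F 8, A–D 14] → take A–F (8); add F.
Step 2: frontier [A–D 14, D–F 1, E–F 1, F–G 9, C–F 21] → take D–F (1); add D.
Step 3: frontier [D–H 3, C–D 20, E–F 1, F–G 9, C–F 21] → take E–F (1); add E.
Step 4: frontier [D–H 3, C–D 20, E–H 18, F–G 9, C–F 21] → take D–H (3); add H.
Step 5: frontier [C–D 20, F–G 9, C–F 21, C–H 4, G–H 18] → take C–H (4); add C.
Step 6: frontier [B–C 10, C–I 12, F–G 9, G–H 18] → take F–G (9); add G.
Step 7: frontier [B–C 10, C–I 12] → take B–C (10); add B.
Step 8: frontier [C–I 12] → take C–I (12); add I.
The 6th edge added is F–G.

F-G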